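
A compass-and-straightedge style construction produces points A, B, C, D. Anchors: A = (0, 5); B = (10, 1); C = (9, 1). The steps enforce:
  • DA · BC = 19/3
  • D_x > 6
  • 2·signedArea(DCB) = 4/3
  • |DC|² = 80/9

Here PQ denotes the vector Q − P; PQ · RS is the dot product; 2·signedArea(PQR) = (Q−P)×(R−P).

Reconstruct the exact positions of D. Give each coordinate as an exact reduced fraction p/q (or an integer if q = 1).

D = (19/3, 7/3)

1. D_x = 19/3  [2·signedArea(DCB) = 4/3 ∩ DA · BC = 19/3]
2. D_y = 7/3  [2·signedArea(DCB) = 4/3 ∩ DA · BC = 19/3]
   → D = (19/3, 7/3)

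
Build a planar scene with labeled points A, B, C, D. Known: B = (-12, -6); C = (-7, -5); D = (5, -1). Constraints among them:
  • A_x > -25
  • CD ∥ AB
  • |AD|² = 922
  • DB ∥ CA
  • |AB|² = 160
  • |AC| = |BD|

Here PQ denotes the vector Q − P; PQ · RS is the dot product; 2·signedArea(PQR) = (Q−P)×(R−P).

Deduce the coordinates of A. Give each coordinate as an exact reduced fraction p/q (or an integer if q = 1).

A = (-24, -10)

1. A_x = -24  [CD ∥ AB ∩ DB ∥ CA]
2. A_y = -10  [CD ∥ AB ∩ DB ∥ CA]
   → A = (-24, -10)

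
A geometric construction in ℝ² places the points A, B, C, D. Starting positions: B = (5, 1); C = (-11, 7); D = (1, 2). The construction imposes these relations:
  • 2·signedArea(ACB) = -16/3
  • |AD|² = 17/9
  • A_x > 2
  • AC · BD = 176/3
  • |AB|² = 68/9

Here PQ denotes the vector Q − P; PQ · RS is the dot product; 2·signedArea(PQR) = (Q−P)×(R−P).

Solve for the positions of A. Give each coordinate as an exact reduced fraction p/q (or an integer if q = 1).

1. A_x = 7/3  [2·signedArea(ACB) = -16/3 ∩ AC · BD = 176/3]
2. A_y = 5/3  [2·signedArea(ACB) = -16/3 ∩ AC · BD = 176/3]
   → A = (7/3, 5/3)

A = (7/3, 5/3)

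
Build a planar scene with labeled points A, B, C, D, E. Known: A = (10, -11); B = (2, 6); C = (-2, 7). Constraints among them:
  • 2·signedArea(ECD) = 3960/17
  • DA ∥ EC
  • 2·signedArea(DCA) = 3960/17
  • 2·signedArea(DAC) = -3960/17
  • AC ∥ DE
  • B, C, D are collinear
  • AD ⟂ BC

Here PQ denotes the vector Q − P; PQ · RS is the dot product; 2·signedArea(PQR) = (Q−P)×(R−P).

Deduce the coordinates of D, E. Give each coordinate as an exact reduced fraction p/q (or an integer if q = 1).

D = (230/17, 53/17)
E = (26/17, 359/17)

1. D_x = 230/17  [B, C, D are collinear ∩ AD ⟂ BC]
2. D_y = 53/17  [B, C, D are collinear ∩ AD ⟂ BC]
   → D = (230/17, 53/17)
3. E_x = 26/17  [DA ∥ EC ∩ AC ∥ DE]
4. E_y = 359/17  [DA ∥ EC ∩ AC ∥ DE]
   → E = (26/17, 359/17)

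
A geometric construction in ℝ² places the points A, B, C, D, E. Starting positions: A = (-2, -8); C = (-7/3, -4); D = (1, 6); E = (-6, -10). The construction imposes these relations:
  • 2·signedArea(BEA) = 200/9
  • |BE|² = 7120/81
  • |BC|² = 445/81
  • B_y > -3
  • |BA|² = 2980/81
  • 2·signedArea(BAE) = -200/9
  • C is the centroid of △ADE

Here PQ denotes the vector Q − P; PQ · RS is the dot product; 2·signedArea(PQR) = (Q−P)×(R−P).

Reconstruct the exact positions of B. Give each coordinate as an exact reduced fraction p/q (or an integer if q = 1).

B = (-10/9, -2)

1. B_x = -10/9  [line 2·x + -4·y + -52/9 = 0 ∩ |BA|² = 2980/81]
2. B_y = -2  [line 2·x + -4·y + -52/9 = 0 ∩ |BA|² = 2980/81]
   → B = (-10/9, -2)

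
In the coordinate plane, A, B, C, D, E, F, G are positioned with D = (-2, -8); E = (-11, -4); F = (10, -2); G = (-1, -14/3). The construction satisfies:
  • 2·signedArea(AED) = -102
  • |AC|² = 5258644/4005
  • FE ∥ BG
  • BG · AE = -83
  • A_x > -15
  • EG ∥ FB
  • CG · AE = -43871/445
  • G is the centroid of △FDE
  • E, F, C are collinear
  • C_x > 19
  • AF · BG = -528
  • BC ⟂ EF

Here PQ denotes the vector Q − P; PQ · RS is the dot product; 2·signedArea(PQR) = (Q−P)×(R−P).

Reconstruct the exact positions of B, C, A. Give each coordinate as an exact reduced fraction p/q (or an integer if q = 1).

1. B_x = 20  [FE ∥ BG ∩ EG ∥ FB]
2. B_y = -8/3  [FE ∥ BG ∩ EG ∥ FB]
   → B = (20, -8/3)
3. C_x = 8832/445  [E, F, C are collinear ∩ BC ⟂ EF]
4. C_y = -1418/1335  [E, F, C are collinear ∩ BC ⟂ EF]
   → C = (8832/445, -1418/1335)
5. A_x = -14  [AF · BG = -528 ∩ CG · AE = -43871/445]
6. A_y = -14  [AF · BG = -528 ∩ CG · AE = -43871/445]
   → A = (-14, -14)

A = (-14, -14)
B = (20, -8/3)
C = (8832/445, -1418/1335)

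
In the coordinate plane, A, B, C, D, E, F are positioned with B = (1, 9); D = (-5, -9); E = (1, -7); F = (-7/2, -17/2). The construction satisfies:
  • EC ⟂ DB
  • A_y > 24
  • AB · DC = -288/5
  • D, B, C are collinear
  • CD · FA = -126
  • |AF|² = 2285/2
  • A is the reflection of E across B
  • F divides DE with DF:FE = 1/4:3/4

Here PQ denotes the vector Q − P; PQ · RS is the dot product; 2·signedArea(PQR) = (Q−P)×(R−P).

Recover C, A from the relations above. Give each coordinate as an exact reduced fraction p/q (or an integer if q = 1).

1. C_x = -19/5  [D, B, C are collinear ∩ EC ⟂ DB]
2. C_y = -27/5  [D, B, C are collinear ∩ EC ⟂ DB]
   → C = (-19/5, -27/5)
3. A_x = 1  [A is the reflection of E across B]
4. A_y = 25  [A is the reflection of E across B]
   → A = (1, 25)

A = (1, 25)
C = (-19/5, -27/5)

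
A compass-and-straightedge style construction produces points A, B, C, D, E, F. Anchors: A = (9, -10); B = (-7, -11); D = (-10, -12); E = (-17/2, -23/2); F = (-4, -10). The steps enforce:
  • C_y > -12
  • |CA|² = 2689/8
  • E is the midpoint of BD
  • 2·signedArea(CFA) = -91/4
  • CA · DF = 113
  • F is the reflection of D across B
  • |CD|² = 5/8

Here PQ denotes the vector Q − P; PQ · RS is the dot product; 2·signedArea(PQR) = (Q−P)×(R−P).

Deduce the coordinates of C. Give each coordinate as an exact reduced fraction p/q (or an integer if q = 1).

1. C_x = -37/4  [2·signedArea(CFA) = -91/4 ∩ CA · DF = 113]
2. C_y = -47/4  [2·signedArea(CFA) = -91/4 ∩ CA · DF = 113]
   → C = (-37/4, -47/4)

C = (-37/4, -47/4)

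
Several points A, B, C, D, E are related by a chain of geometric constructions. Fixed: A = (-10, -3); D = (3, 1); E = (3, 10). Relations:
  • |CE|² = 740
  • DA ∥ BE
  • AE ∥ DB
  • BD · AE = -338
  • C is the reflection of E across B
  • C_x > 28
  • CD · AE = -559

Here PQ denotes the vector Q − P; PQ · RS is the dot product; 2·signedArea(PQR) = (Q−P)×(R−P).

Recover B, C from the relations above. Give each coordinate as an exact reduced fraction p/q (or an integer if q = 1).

B = (16, 14)
C = (29, 18)

1. B_x = 16  [DA ∥ BE ∩ AE ∥ DB]
2. B_y = 14  [DA ∥ BE ∩ AE ∥ DB]
   → B = (16, 14)
3. C_x = 29  [C is the reflection of E across B]
4. C_y = 18  [C is the reflection of E across B]
   → C = (29, 18)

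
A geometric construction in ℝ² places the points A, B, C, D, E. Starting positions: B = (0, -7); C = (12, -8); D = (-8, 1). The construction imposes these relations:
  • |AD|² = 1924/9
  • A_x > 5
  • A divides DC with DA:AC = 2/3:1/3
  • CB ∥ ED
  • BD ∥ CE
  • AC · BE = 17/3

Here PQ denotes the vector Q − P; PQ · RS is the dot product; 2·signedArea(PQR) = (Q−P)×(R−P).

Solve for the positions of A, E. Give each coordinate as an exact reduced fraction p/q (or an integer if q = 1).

1. A_x = 16/3  [A divides DC with DA:AC = 2/3:1/3]
2. A_y = -5  [A divides DC with DA:AC = 2/3:1/3]
   → A = (16/3, -5)
3. E_x = 4  [CB ∥ ED ∩ BD ∥ CE]
4. E_y = 0  [CB ∥ ED ∩ BD ∥ CE]
   → E = (4, 0)

A = (16/3, -5)
E = (4, 0)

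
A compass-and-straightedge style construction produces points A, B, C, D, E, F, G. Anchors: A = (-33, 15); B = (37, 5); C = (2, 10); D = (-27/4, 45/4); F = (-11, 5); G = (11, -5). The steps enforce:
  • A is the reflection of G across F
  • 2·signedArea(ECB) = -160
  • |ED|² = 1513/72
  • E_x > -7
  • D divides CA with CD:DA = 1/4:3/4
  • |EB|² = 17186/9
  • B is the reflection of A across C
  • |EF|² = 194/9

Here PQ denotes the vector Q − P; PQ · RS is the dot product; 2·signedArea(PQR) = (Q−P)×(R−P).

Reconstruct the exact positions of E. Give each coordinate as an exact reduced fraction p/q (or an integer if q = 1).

E = (-20/3, 20/3)

1. E_x = -20/3  [line 5·x + 35·y + -200 = 0 ∩ |ED|² = 1513/72]
2. E_y = 20/3  [line 5·x + 35·y + -200 = 0 ∩ |ED|² = 1513/72]
   → E = (-20/3, 20/3)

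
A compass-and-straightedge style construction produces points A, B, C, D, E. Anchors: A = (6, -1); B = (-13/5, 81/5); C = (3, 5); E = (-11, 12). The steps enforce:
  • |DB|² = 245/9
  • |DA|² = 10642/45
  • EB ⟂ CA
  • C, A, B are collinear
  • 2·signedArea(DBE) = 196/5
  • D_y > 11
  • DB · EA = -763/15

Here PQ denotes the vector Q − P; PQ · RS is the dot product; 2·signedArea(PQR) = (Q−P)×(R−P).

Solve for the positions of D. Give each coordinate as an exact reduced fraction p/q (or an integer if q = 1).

1. D_x = -53/15  [2·signedArea(DBE) = 196/5 ∩ DB · EA = -763/15]
2. D_y = 166/15  [2·signedArea(DBE) = 196/5 ∩ DB · EA = -763/15]
   → D = (-53/15, 166/15)

D = (-53/15, 166/15)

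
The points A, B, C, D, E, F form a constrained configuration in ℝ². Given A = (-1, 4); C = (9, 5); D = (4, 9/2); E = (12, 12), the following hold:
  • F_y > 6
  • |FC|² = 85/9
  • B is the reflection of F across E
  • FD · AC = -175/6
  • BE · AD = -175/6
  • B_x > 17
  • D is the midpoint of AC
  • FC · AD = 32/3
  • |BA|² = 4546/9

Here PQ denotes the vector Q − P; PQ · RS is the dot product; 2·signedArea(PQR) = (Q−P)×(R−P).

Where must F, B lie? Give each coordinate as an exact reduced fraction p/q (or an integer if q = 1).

B = (52/3, 17)
F = (20/3, 7)

1. F_x = 20/3  [line -5·x + -1/2·y + 221/6 = 0 ∩ |FC|² = 85/9]
2. F_y = 7  [line -5·x + -1/2·y + 221/6 = 0 ∩ |FC|² = 85/9]
   → F = (20/3, 7)
3. B_x = 52/3  [B is the reflection of F across E]
4. B_y = 17  [B is the reflection of F across E]
   → B = (52/3, 17)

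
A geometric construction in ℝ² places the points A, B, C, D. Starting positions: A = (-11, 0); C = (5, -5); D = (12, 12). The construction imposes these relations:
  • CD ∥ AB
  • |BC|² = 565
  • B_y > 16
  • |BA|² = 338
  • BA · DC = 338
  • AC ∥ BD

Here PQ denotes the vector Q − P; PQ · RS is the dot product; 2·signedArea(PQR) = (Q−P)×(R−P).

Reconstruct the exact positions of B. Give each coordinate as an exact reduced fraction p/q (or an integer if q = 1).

1. B_x = -4  [AC ∥ BD ∩ CD ∥ AB]
2. B_y = 17  [AC ∥ BD ∩ CD ∥ AB]
   → B = (-4, 17)

B = (-4, 17)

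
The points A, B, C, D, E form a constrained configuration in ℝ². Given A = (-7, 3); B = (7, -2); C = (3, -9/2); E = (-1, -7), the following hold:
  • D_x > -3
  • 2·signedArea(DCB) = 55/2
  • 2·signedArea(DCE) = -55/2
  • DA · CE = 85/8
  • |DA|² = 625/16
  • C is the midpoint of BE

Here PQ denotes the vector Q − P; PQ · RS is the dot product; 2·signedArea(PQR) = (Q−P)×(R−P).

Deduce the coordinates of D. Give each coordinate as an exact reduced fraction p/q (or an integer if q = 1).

1. D_x = -2  [2·signedArea(DCB) = 55/2 ∩ DA · CE = 85/8]
2. D_y = -3/4  [2·signedArea(DCB) = 55/2 ∩ DA · CE = 85/8]
   → D = (-2, -3/4)

D = (-2, -3/4)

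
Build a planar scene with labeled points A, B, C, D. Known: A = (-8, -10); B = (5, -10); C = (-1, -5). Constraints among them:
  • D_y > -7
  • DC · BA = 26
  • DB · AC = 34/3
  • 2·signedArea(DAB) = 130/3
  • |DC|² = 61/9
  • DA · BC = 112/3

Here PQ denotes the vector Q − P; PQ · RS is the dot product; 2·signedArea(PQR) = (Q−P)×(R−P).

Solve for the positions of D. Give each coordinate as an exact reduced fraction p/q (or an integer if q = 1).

1. D_x = 1  [DA · BC = 112/3 ∩ 2·signedArea(DAB) = 130/3]
2. D_y = -20/3  [DA · BC = 112/3 ∩ 2·signedArea(DAB) = 130/3]
   → D = (1, -20/3)

D = (1, -20/3)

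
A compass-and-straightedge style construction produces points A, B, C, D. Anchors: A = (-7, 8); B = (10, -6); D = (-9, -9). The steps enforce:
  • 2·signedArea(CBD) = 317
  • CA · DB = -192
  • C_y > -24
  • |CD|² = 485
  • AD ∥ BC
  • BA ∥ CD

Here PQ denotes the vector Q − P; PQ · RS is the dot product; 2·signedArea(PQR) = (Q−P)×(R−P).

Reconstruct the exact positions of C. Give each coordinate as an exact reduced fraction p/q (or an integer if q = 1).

1. C_x = 8  [BA ∥ CD ∩ AD ∥ BC]
2. C_y = -23  [BA ∥ CD ∩ AD ∥ BC]
   → C = (8, -23)

C = (8, -23)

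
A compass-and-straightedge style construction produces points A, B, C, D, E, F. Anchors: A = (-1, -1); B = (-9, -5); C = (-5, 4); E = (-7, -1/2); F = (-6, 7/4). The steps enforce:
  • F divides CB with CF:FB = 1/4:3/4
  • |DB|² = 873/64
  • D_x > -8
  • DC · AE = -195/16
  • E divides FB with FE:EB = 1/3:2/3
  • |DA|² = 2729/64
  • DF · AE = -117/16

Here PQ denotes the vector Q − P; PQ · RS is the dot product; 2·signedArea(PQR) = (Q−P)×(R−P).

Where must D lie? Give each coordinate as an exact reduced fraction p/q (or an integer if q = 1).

1. D_x = -15/2  [line 6·x + -1/2·y + 707/16 = 0 ∩ |DB|² = 873/64]
2. D_y = -13/8  [line 6·x + -1/2·y + 707/16 = 0 ∩ |DB|² = 873/64]
   → D = (-15/2, -13/8)

D = (-15/2, -13/8)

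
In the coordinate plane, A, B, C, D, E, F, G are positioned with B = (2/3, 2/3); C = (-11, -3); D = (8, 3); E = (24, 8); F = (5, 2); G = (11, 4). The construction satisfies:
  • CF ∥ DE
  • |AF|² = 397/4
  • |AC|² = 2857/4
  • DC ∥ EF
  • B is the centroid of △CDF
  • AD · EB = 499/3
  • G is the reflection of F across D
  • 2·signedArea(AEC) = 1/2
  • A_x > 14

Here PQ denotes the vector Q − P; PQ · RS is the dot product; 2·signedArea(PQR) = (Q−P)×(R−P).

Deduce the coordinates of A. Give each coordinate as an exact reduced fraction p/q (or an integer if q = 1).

1. A_x = 29/2  [AD · EB = 499/3 ∩ 2·signedArea(AEC) = 1/2]
2. A_y = 5  [AD · EB = 499/3 ∩ 2·signedArea(AEC) = 1/2]
   → A = (29/2, 5)

A = (29/2, 5)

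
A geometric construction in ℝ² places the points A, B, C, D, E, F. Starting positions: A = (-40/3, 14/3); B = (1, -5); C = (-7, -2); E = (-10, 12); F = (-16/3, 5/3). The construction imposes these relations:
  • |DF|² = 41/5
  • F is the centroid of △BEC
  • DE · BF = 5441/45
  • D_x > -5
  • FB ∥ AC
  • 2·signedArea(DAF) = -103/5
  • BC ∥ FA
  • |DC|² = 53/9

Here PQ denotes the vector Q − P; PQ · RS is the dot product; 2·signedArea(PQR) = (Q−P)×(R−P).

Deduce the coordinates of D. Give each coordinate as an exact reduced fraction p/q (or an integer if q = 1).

D = (-71/15, -17/15)

1. D_x = -71/15  [2·signedArea(DAF) = -103/5 ∩ DE · BF = 5441/45]
2. D_y = -17/15  [2·signedArea(DAF) = -103/5 ∩ DE · BF = 5441/45]
   → D = (-71/15, -17/15)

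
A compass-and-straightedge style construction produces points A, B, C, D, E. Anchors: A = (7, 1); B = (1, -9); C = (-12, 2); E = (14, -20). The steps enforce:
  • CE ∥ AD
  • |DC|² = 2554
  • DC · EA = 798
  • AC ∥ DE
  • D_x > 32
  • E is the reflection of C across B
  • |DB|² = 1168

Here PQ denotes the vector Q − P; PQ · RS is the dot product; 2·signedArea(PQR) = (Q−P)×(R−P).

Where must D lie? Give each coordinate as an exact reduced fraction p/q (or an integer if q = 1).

1. D_x = 33  [AC ∥ DE ∩ CE ∥ AD]
2. D_y = -21  [AC ∥ DE ∩ CE ∥ AD]
   → D = (33, -21)

D = (33, -21)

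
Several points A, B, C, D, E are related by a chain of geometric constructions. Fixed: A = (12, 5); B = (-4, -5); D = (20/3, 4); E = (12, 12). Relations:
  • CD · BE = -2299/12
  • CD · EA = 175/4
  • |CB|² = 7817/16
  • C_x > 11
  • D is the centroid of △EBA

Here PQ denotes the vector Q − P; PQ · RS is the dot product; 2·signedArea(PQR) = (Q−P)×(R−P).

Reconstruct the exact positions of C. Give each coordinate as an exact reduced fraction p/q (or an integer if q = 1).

1. C_x = 12  [CD · EA = 175/4 ∩ CD · BE = -2299/12]
2. C_y = 41/4  [CD · EA = 175/4 ∩ CD · BE = -2299/12]
   → C = (12, 41/4)

C = (12, 41/4)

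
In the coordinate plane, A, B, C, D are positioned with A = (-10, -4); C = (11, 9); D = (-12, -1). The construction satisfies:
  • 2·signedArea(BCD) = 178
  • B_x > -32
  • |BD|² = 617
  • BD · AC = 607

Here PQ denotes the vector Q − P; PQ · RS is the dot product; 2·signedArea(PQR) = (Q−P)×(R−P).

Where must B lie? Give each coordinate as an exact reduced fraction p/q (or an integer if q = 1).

B = (-31, -17)

1. B_x = -31  [2·signedArea(BCD) = 178 ∩ BD · AC = 607]
2. B_y = -17  [2·signedArea(BCD) = 178 ∩ BD · AC = 607]
   → B = (-31, -17)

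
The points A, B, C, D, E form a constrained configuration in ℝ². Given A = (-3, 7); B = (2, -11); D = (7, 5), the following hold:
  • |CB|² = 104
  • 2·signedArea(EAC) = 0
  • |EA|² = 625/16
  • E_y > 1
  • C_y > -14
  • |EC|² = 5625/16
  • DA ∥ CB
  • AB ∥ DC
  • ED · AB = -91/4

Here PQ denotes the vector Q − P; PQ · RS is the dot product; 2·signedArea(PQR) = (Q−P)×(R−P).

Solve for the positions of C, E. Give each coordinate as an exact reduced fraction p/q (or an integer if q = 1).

C = (12, -13)
E = (3/4, 2)

1. C_x = 12  [DA ∥ CB ∩ AB ∥ DC]
2. C_y = -13  [DA ∥ CB ∩ AB ∥ DC]
   → C = (12, -13)
3. E_x = 3/4  [2·signedArea(EAC) = 0 ∩ ED · AB = -91/4]
4. E_y = 2  [2·signedArea(EAC) = 0 ∩ ED · AB = -91/4]
   → E = (3/4, 2)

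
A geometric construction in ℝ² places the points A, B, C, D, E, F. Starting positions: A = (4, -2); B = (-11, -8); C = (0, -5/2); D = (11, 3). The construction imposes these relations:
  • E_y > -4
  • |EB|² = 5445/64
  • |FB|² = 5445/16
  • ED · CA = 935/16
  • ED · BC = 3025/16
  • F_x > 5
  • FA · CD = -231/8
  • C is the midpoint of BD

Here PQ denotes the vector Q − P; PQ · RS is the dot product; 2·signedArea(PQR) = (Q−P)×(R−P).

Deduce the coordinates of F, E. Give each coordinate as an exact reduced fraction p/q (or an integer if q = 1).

E = (-11/4, -31/8)
F = (11/2, 1/4)

1. F_x = 11/2  [line -11·x + -11/2·y + 495/8 = 0 ∩ |FB|² = 5445/16]
2. F_y = 1/4  [line -11·x + -11/2·y + 495/8 = 0 ∩ |FB|² = 5445/16]
   → F = (11/2, 1/4)
3. E_x = -11/4  [ED · CA = 935/16 ∩ ED · BC = 3025/16]
4. E_y = -31/8  [ED · CA = 935/16 ∩ ED · BC = 3025/16]
   → E = (-11/4, -31/8)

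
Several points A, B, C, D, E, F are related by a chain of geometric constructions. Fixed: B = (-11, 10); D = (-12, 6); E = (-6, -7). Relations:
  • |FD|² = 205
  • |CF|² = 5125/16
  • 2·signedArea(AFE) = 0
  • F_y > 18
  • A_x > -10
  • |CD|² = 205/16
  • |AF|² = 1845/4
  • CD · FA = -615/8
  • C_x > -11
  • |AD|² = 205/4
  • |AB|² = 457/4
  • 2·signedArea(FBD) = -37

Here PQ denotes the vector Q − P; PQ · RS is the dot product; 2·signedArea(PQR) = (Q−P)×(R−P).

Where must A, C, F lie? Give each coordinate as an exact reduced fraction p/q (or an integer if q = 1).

A = (-9, -1/2)
C = (-21/2, 11/4)
F = (-18, 19)

1. F_x = -18  [line 4·x + -1·y + 91 = 0 ∩ |FD|² = 205]
2. F_y = 19  [line 4·x + -1·y + 91 = 0 ∩ |FD|² = 205]
   → F = (-18, 19)
3. A_x = -9  [line 26·x + 12·y + 240 = 0 ∩ |AB|² = 457/4]
4. A_y = -1/2  [line 26·x + 12·y + 240 = 0 ∩ |AB|² = 457/4]
   → A = (-9, -1/2)
5. C_x = -21/2  [line -9·x + 39/2·y + -1185/8 = 0 ∩ |CF|² = 5125/16]
6. C_y = 11/4  [line -9·x + 39/2·y + -1185/8 = 0 ∩ |CF|² = 5125/16]
   → C = (-21/2, 11/4)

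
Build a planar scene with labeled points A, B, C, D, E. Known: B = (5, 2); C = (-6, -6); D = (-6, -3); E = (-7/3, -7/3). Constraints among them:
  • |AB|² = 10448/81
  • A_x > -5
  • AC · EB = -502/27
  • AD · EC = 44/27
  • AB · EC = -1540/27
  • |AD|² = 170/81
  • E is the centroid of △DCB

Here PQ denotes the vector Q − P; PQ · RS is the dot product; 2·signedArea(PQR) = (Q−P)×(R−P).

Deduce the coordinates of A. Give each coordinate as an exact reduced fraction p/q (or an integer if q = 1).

A = (-43/9, -34/9)

1. A_x = -43/9  [AD · EC = 44/27 ∩ AC · EB = -502/27]
2. A_y = -34/9  [AD · EC = 44/27 ∩ AC · EB = -502/27]
   → A = (-43/9, -34/9)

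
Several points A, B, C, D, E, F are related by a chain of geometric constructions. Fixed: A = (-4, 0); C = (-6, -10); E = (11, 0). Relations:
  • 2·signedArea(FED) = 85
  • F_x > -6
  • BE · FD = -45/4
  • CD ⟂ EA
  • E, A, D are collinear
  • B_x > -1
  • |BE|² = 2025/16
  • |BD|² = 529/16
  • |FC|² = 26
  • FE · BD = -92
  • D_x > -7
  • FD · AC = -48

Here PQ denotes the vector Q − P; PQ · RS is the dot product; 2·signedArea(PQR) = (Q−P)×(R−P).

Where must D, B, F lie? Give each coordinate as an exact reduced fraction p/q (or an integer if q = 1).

B = (-1/4, 0)
D = (-6, 0)
F = (-5, -5)

1. D_x = -6  [E, A, D are collinear ∩ CD ⟂ EA]
2. D_y = 0  [E, A, D are collinear ∩ CD ⟂ EA]
   → D = (-6, 0)
3. F_x = -5  [2·signedArea(FED) = 85 ∩ FD · AC = -48]
4. F_y = -5  [2·signedArea(FED) = 85 ∩ FD · AC = -48]
   → F = (-5, -5)
5. B_x = -1/4  [BE · FD = -45/4 ∩ FE · BD = -92]
6. B_y = 0  [BE · FD = -45/4 ∩ FE · BD = -92]
   → B = (-1/4, 0)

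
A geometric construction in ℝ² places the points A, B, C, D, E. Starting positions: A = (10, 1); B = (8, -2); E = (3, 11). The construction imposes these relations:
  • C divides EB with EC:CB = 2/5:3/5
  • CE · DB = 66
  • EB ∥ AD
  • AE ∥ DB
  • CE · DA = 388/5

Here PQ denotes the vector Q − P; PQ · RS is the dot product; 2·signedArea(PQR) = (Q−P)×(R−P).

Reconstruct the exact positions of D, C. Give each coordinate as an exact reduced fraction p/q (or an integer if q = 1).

C = (5, 29/5)
D = (15, -12)

1. D_x = 15  [AE ∥ DB ∩ EB ∥ AD]
2. D_y = -12  [AE ∥ DB ∩ EB ∥ AD]
   → D = (15, -12)
3. C_x = 5  [C divides EB with EC:CB = 2/5:3/5]
4. C_y = 29/5  [C divides EB with EC:CB = 2/5:3/5]
   → C = (5, 29/5)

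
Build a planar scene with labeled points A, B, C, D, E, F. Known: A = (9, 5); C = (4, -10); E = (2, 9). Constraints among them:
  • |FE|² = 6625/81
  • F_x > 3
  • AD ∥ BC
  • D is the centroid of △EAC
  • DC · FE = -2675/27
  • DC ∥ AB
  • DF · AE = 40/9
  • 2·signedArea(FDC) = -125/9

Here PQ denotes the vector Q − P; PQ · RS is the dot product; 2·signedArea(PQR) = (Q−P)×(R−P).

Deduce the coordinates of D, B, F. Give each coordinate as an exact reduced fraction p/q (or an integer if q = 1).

B = (8, -19/3)
D = (5, 4/3)
F = (11/3, 1/9)

1. D_x = 5  [D is the centroid of △EAC]
2. D_y = 4/3  [D is the centroid of △EAC]
   → D = (5, 4/3)
3. B_x = 8  [AD ∥ BC ∩ DC ∥ AB]
4. B_y = -19/3  [AD ∥ BC ∩ DC ∥ AB]
   → B = (8, -19/3)
5. F_x = 11/3  [2·signedArea(FDC) = -125/9 ∩ DC · FE = -2675/27]
6. F_y = 1/9  [2·signedArea(FDC) = -125/9 ∩ DC · FE = -2675/27]
   → F = (11/3, 1/9)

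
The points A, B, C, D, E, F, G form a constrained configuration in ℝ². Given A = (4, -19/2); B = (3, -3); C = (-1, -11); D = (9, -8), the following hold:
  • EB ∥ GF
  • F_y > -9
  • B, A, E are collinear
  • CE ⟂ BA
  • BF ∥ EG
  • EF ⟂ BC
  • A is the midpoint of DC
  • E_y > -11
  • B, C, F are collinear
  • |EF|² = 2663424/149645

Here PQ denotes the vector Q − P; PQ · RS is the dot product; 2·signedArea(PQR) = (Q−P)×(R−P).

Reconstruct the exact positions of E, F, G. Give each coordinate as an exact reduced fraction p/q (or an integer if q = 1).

1. E_x = 711/173  [B, A, E are collinear ∩ CE ⟂ BA]
2. E_y = -1767/173  [B, A, E are collinear ∩ CE ⟂ BA]
   → E = (711/173, -1767/173)
3. F_x = 291/865  [B, C, F are collinear ∩ EF ⟂ BC]
4. F_y = -7203/865  [B, C, F are collinear ∩ EF ⟂ BC]
   → F = (291/865, -7203/865)
5. G_x = 1251/865  [EB ∥ GF ∩ BF ∥ EG]
6. G_y = -13443/865  [EB ∥ GF ∩ BF ∥ EG]
   → G = (1251/865, -13443/865)

E = (711/173, -1767/173)
F = (291/865, -7203/865)
G = (1251/865, -13443/865)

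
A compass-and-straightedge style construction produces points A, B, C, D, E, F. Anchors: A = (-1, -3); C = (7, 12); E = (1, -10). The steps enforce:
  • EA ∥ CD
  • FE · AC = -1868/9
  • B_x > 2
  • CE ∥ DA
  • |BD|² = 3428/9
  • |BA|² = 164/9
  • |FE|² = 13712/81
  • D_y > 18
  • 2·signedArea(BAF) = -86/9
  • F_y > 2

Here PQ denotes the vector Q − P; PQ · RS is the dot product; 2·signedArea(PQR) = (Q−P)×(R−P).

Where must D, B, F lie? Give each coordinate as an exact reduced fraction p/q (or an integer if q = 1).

B = (7/3, -1/3)
D = (5, 19)
F = (25/9, 26/9)

1. D_x = 5  [CE ∥ DA ∩ EA ∥ CD]
2. D_y = 19  [CE ∥ DA ∩ EA ∥ CD]
   → D = (5, 19)
3. F_x = 25/9  [line -8·x + -15·y + 590/9 = 0 ∩ |FE|² = 13712/81]
4. F_y = 26/9  [line -8·x + -15·y + 590/9 = 0 ∩ |FE|² = 13712/81]
   → F = (25/9, 26/9)
5. B_x = 7/3  [line -53/9·x + 34/9·y + 15 = 0 ∩ |BA|² = 164/9]
6. B_y = -1/3  [line -53/9·x + 34/9·y + 15 = 0 ∩ |BA|² = 164/9]
   → B = (7/3, -1/3)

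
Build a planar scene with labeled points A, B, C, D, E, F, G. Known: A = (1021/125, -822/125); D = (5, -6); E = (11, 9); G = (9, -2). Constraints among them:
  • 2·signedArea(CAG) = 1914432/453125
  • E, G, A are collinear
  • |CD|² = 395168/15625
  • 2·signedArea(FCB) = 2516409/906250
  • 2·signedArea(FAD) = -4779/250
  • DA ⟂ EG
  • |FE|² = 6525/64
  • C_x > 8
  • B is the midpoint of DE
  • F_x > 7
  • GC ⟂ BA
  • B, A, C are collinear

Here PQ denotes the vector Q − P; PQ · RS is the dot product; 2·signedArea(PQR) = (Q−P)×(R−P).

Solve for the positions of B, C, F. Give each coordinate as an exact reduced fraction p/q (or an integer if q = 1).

B = (8, 3/2)
C = (3658173/453125, -914986/453125)
F = (29/4, -3/8)

1. B_x = 8  [B is the midpoint of DE]
2. B_y = 3/2  [B is the midpoint of DE]
   → B = (8, 3/2)
3. C_x = 3658173/453125  [B, A, C are collinear ∩ GC ⟂ BA]
4. C_y = -914986/453125  [B, A, C are collinear ∩ GC ⟂ BA]
   → C = (3658173/453125, -914986/453125)
5. F_x = 29/4  [2·signedArea(FCB) = 2516409/906250 ∩ 2·signedArea(FAD) = -4779/250]
6. F_y = -3/8  [2·signedArea(FCB) = 2516409/906250 ∩ 2·signedArea(FAD) = -4779/250]
   → F = (29/4, -3/8)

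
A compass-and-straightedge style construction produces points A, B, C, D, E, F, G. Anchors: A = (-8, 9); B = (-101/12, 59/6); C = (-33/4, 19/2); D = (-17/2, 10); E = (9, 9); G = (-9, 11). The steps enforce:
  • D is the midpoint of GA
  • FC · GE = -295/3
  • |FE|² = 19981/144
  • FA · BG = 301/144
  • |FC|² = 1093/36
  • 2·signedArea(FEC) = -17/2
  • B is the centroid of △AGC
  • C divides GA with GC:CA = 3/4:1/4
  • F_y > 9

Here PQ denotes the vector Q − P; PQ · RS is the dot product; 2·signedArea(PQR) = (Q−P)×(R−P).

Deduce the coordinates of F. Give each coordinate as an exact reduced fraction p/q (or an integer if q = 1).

1. F_x = -11/4  [2·signedArea(FEC) = -17/2 ∩ FA · BG = 301/144]
2. F_y = 59/6  [2·signedArea(FEC) = -17/2 ∩ FA · BG = 301/144]
   → F = (-11/4, 59/6)

F = (-11/4, 59/6)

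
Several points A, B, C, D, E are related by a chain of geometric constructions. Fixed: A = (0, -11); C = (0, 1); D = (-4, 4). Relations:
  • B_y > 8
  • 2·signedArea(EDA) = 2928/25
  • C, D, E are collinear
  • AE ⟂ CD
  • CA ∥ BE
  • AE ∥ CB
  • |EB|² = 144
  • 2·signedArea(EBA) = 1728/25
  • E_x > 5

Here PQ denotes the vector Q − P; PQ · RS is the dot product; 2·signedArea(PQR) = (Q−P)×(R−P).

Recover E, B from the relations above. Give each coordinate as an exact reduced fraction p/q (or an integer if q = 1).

B = (144/25, 217/25)
E = (144/25, -83/25)

1. E_x = 144/25  [C, D, E are collinear ∩ AE ⟂ CD]
2. E_y = -83/25  [C, D, E are collinear ∩ AE ⟂ CD]
   → E = (144/25, -83/25)
3. B_x = 144/25  [CA ∥ BE ∩ AE ∥ CB]
4. B_y = 217/25  [CA ∥ BE ∩ AE ∥ CB]
   → B = (144/25, 217/25)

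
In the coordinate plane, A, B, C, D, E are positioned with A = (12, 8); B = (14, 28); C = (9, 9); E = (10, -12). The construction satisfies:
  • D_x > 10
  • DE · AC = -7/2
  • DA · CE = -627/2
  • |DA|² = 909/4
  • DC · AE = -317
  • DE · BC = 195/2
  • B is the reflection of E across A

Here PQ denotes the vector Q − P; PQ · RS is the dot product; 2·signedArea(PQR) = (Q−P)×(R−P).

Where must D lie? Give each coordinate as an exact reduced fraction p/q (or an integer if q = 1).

D = (21/2, -7)

1. D_x = 21/2  [DE · AC = -7/2 ∩ DA · CE = -627/2]
2. D_y = -7  [DE · AC = -7/2 ∩ DA · CE = -627/2]
   → D = (21/2, -7)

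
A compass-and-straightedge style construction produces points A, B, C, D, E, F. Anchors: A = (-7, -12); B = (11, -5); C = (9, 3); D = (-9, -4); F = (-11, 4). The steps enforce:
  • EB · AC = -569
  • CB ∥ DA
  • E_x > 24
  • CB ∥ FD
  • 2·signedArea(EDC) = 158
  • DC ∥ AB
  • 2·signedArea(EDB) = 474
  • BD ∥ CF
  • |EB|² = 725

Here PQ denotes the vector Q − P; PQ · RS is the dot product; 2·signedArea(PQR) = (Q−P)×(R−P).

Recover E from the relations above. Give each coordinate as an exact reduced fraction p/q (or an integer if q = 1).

1. E_x = 25  [2·signedArea(EDB) = 474 ∩ 2·signedArea(EDC) = 158]
2. E_y = 18  [2·signedArea(EDB) = 474 ∩ 2·signedArea(EDC) = 158]
   → E = (25, 18)

E = (25, 18)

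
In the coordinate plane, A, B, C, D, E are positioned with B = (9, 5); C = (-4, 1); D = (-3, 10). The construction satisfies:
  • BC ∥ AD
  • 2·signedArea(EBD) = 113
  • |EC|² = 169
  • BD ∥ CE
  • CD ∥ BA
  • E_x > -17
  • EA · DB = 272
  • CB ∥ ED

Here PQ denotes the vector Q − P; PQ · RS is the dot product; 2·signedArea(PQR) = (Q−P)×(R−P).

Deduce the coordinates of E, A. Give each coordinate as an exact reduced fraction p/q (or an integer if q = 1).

1. E_x = -16  [CB ∥ ED ∩ BD ∥ CE]
2. E_y = 6  [CB ∥ ED ∩ BD ∥ CE]
   → E = (-16, 6)
3. A_x = 10  [BC ∥ AD ∩ CD ∥ BA]
4. A_y = 14  [BC ∥ AD ∩ CD ∥ BA]
   → A = (10, 14)

A = (10, 14)
E = (-16, 6)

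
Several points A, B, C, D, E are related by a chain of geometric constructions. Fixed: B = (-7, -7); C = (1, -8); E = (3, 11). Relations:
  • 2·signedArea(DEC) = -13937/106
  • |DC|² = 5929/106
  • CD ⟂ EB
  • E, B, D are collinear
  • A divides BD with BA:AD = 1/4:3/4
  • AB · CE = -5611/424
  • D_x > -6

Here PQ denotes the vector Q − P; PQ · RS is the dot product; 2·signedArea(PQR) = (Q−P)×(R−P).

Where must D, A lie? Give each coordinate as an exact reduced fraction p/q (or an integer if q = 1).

A = (-2813/424, -2689/424)
D = (-587/106, -463/106)

1. D_x = -587/106  [E, B, D are collinear ∩ CD ⟂ EB]
2. D_y = -463/106  [E, B, D are collinear ∩ CD ⟂ EB]
   → D = (-587/106, -463/106)
3. A_x = -2813/424  [A divides BD with BA:AD = 1/4:3/4]
4. A_y = -2689/424  [A divides BD with BA:AD = 1/4:3/4]
   → A = (-2813/424, -2689/424)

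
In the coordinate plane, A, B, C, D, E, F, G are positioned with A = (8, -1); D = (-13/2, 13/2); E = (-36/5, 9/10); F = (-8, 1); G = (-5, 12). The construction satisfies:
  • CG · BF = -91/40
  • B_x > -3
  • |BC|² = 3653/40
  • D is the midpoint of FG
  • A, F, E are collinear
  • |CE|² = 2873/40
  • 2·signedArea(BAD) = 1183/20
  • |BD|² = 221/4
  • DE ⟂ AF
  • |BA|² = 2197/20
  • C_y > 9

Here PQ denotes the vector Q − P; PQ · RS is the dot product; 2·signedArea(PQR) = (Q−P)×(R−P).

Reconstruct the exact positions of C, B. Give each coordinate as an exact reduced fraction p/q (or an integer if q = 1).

1. B_x = -12/5  [line -15/2·x + -29/2·y + -273/20 = 0 ∩ |BD|² = 221/4]
2. B_y = 3/10  [line -15/2·x + -29/2·y + -273/20 = 0 ∩ |BD|² = 221/4]
   → B = (-12/5, 3/10)
3. C_x = -23/4  [line 28/5·x + -7/10·y + 1547/40 = 0 ∩ |CE|² = 2873/40]
4. C_y = 37/4  [line 28/5·x + -7/10·y + 1547/40 = 0 ∩ |CE|² = 2873/40]
   → C = (-23/4, 37/4)

B = (-12/5, 3/10)
C = (-23/4, 37/4)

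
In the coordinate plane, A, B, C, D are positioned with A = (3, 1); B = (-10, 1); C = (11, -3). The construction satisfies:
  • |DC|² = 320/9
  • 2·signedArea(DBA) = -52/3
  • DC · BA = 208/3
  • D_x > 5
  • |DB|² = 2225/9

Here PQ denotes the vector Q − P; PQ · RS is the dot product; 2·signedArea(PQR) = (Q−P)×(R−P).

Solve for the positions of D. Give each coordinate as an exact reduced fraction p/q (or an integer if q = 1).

1. D_x = 17/3  [DC · BA = 208/3 ∩ 2·signedArea(DBA) = -52/3]
2. D_y = -1/3  [DC · BA = 208/3 ∩ 2·signedArea(DBA) = -52/3]
   → D = (17/3, -1/3)

D = (17/3, -1/3)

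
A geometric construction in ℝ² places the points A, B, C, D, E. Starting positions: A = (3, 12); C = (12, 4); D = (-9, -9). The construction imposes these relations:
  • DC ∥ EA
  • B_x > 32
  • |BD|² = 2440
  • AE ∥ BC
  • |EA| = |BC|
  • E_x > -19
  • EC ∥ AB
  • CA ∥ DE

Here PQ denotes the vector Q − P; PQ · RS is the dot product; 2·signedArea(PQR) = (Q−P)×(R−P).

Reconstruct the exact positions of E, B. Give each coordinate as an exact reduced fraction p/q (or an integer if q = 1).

1. E_x = -18  [DC ∥ EA ∩ CA ∥ DE]
2. E_y = -1  [DC ∥ EA ∩ CA ∥ DE]
   → E = (-18, -1)
3. B_x = 33  [AE ∥ BC ∩ EC ∥ AB]
4. B_y = 17  [AE ∥ BC ∩ EC ∥ AB]
   → B = (33, 17)

B = (33, 17)
E = (-18, -1)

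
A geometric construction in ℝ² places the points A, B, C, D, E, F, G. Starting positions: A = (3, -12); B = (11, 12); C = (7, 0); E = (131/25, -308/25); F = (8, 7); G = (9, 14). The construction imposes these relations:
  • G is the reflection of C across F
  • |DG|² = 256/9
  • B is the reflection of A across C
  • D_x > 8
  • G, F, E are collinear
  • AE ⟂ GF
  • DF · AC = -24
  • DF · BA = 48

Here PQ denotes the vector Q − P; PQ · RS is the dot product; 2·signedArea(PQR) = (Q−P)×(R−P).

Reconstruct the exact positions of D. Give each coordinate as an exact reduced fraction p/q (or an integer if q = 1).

D = (9, 26/3)

1. D_x = 9  [line 8·x + 24·y + -280 = 0 ∩ |DG|² = 256/9]
2. D_y = 26/3  [line 8·x + 24·y + -280 = 0 ∩ |DG|² = 256/9]
   → D = (9, 26/3)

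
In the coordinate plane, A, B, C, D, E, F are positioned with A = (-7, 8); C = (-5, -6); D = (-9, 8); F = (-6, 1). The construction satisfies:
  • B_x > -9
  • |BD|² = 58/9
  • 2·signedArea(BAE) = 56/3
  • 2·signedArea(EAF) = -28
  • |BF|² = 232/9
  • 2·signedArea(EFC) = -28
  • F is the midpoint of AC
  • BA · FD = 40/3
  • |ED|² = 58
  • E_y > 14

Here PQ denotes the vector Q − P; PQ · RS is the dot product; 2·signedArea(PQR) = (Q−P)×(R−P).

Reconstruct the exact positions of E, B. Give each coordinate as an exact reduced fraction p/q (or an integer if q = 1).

B = (-8, 17/3)
E = (-12, 15)

1. E_x = -12  [line 7·x + 1·y + 69 = 0 ∩ |ED|² = 58]
2. E_y = 15  [line 7·x + 1·y + 69 = 0 ∩ |ED|² = 58]
   → E = (-12, 15)
3. B_x = -8  [BA · FD = 40/3 ∩ 2·signedArea(BAE) = 56/3]
4. B_y = 17/3  [BA · FD = 40/3 ∩ 2·signedArea(BAE) = 56/3]
   → B = (-8, 17/3)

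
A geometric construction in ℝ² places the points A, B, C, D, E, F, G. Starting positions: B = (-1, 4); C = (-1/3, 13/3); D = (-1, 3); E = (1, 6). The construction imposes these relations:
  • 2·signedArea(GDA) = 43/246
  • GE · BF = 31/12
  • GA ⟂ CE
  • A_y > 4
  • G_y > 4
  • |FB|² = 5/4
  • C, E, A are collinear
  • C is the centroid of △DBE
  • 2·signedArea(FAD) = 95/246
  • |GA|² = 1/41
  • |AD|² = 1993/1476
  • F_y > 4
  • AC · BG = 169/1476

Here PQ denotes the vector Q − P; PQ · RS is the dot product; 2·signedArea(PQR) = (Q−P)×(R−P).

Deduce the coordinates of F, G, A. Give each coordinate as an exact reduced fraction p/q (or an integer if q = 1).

1. A_x = -67/123  [line -5/3·x + 4/3·y + -19/3 = 0 ∩ |AD|² = 1993/1476]
2. A_y = 1001/246  [line -5/3·x + 4/3·y + -19/3 = 0 ∩ |AD|² = 1993/1476]
   → A = (-67/123, 1001/246)
3. F_x = 0  [line 263/246·x + -56/123·y + 84/41 = 0 ∩ |FB|² = 5/4]
4. F_y = 9/2  [line 263/246·x + -56/123·y + 84/41 = 0 ∩ |FB|² = 5/4]
   → F = (0, 9/2)
5. G_x = -2/3  [2·signedArea(GDA) = 43/246 ∩ GA ⟂ CE]
6. G_y = 25/6  [2·signedArea(GDA) = 43/246 ∩ GA ⟂ CE]
   → G = (-2/3, 25/6)

A = (-67/123, 1001/246)
F = (0, 9/2)
G = (-2/3, 25/6)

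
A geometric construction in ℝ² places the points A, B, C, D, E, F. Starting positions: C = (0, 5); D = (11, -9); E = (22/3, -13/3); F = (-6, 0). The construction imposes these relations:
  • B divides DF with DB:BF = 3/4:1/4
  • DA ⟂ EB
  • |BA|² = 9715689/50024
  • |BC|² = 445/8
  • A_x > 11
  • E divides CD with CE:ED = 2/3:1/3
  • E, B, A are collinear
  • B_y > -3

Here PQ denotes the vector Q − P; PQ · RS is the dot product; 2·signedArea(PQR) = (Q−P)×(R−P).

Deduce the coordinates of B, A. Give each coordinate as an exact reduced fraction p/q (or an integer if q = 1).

1. B_x = -7/4  [B divides DF with DB:BF = 3/4:1/4]
2. B_y = -9/4  [B divides DF with DB:BF = 3/4:1/4]
   → B = (-7/4, -9/4)
3. A_x = 147991/12506  [E, B, A are collinear ∩ DA ⟂ EB]
4. A_y = -67101/12506  [E, B, A are collinear ∩ DA ⟂ EB]
   → A = (147991/12506, -67101/12506)

A = (147991/12506, -67101/12506)
B = (-7/4, -9/4)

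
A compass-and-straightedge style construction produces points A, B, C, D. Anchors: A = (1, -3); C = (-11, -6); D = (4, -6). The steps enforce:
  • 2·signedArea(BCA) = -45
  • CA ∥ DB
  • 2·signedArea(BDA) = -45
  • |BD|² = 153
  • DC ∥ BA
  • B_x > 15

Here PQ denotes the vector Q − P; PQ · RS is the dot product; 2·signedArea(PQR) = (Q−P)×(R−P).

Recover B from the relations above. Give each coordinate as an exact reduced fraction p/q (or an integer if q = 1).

1. B_x = 16  [DC ∥ BA ∩ CA ∥ DB]
2. B_y = -3  [DC ∥ BA ∩ CA ∥ DB]
   → B = (16, -3)

B = (16, -3)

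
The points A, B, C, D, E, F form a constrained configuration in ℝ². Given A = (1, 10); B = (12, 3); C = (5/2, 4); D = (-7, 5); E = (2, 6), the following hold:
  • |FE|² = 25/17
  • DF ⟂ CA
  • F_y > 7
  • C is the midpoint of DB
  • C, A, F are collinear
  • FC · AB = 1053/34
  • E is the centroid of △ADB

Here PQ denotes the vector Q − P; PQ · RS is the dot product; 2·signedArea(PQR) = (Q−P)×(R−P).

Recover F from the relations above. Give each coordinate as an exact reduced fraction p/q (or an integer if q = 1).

F = (29/17, 122/17)

1. F_x = 29/17  [C, A, F are collinear ∩ DF ⟂ CA]
2. F_y = 122/17  [C, A, F are collinear ∩ DF ⟂ CA]
   → F = (29/17, 122/17)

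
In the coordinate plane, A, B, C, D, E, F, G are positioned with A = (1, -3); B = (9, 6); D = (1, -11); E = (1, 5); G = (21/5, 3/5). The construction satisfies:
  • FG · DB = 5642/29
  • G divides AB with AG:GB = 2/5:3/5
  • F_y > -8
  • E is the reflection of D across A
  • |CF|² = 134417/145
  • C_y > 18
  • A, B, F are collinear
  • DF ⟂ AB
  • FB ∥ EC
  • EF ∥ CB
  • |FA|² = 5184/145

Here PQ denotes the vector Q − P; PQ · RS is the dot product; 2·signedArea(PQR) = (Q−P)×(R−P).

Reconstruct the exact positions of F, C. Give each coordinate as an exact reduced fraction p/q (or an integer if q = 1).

C = (1881/145, 2678/145)
F = (-431/145, -1083/145)

1. F_x = -431/145  [A, B, F are collinear ∩ DF ⟂ AB]
2. F_y = -1083/145  [A, B, F are collinear ∩ DF ⟂ AB]
   → F = (-431/145, -1083/145)
3. C_x = 1881/145  [EF ∥ CB ∩ FB ∥ EC]
4. C_y = 2678/145  [EF ∥ CB ∩ FB ∥ EC]
   → C = (1881/145, 2678/145)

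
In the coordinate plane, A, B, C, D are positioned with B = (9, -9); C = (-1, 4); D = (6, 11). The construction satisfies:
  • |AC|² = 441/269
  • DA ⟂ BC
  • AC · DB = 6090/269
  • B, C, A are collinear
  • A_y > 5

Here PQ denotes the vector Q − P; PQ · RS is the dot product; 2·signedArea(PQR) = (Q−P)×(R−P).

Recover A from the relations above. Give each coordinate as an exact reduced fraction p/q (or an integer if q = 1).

1. A_x = -479/269  [B, C, A are collinear ∩ DA ⟂ BC]
2. A_y = 1349/269  [B, C, A are collinear ∩ DA ⟂ BC]
   → A = (-479/269, 1349/269)

A = (-479/269, 1349/269)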